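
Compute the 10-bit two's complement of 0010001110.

Original: 0010001110
Step 1 - Invert all bits: 1101110001
Step 2 - Add 1: 1101110010
Verification: 0010001110 + 1101110010 = 10000000000; discarding the end carry (carry out of the top bit) leaves the 10-bit value 0000000000, as required for x + (-x)



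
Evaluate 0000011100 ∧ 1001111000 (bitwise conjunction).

AND: 1 only when both bits are 1
  0000011100
& 1001111000
------------
  0000011000
Decimal: 28 & 632 = 24



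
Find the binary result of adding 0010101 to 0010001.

Add column by column from the right: bit + bit + carry-in; write the sum mod 2, carry 1 when the sum is 2 or 3.
carry:  0100010
        0010101
+       0010001
---------------
       00100110
(the carry out of the leftmost column, 0, becomes the leading bit)
Decimal check:
  0010101 = 16 + 4 + 1 = 21
  0010001 = 16 + 1 = 17
  21 + 17 = 38, and 00100110 = 32 + 4 + 2 = 38 ✓



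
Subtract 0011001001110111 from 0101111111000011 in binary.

Method 1 - Direct subtraction (column by column from the right: bit − bit − borrow-in; if negative, add 2 and borrow 1 from the next column):
borrow: 0100000011111000
        0101111111000011
-       0011001001110111
------------------------
        0010110101001100

Method 2 - Add two's complement:
Two's complement of 0011001001110111: invert → 1100110110001000, add 1 → 1100110110001001
  0101111111000011
+ 1100110110001001
------------------
 10010110101001100  (end carry out of the top bit = 1)
Discarding the end carry: 0010110101001100
Decimal check:
  0101111111000011 = 16384 + 4096 + 2048 + 1024 + 512 + 256 + 128 + 64 + 2 + 1 = 24515
  0011001001110111 = 8192 + 4096 + 512 + 64 + 32 + 16 + 4 + 2 + 1 = 12919
  24515 - 12919 = 11596, and 0010110101001100 = 8192 + 2048 + 1024 + 256 + 64 + 8 + 4 = 11596 ✓



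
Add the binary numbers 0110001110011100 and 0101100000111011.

Add column by column from the right: bit + bit + carry-in; write the sum mod 2, carry 1 when the sum is 2 or 3.
carry:  1000000001110000
        0110001110011100
+       0101100000111011
------------------------
       01011101111010111
(the carry out of the leftmost column, 0, becomes the leading bit)
Decimal check:
  0110001110011100 = 16384 + 8192 + 512 + 256 + 128 + 16 + 8 + 4 = 25500
  0101100000111011 = 16384 + 4096 + 2048 + 32 + 16 + 8 + 2 + 1 = 22587
  25500 + 22587 = 48087, and 01011101111010111 = 32768 + 8192 + 4096 + 2048 + 512 + 256 + 128 + 64 + 16 + 4 + 2 + 1 = 48087 ✓



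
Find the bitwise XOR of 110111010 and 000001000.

XOR: 1 when bits differ
  110111010
^ 000001000
-----------
  110110010
Decimal: 442 ^ 8 = 434



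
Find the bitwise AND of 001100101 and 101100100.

AND: 1 only when both bits are 1
  001100101
& 101100100
-----------
  001100100
Decimal: 101 & 356 = 100



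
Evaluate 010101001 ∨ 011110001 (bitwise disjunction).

OR: 1 when either bit is 1
  010101001
| 011110001
-----------
  011111001
Decimal: 169 | 241 = 249



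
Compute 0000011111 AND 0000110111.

AND: 1 only when both bits are 1
  0000011111
& 0000110111
------------
  0000010111
Decimal: 31 & 55 = 23



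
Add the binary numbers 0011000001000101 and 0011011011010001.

Add column by column from the right: bit + bit + carry-in; write the sum mod 2, carry 1 when the sum is 2 or 3.
carry:  0110000110000010
        0011000001000101
+       0011011011010001
------------------------
       00110011100010110
(the carry out of the leftmost column, 0, becomes the leading bit)
Decimal check:
  0011000001000101 = 8192 + 4096 + 64 + 4 + 1 = 12357
  0011011011010001 = 8192 + 4096 + 1024 + 512 + 128 + 64 + 16 + 1 = 14033
  12357 + 14033 = 26390, and 00110011100010110 = 16384 + 8192 + 1024 + 512 + 256 + 16 + 4 + 2 = 26390 ✓



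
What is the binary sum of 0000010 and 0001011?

Add column by column from the right: bit + bit + carry-in; write the sum mod 2, carry 1 when the sum is 2 or 3.
carry:  0000100
        0000010
+       0001011
---------------
       00001101
(the carry out of the leftmost column, 0, becomes the leading bit)
Decimal check:
  0000010 = 2
  0001011 = 8 + 2 + 1 = 11
  2 + 11 = 13, and 00001101 = 8 + 4 + 1 = 13 ✓



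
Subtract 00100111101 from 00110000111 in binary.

Method 1 - Direct subtraction (column by column from the right: bit − bit − borrow-in; if negative, add 2 and borrow 1 from the next column):
borrow: 00011110000
        00110000111
-       00100111101
-------------------
        00001001010

Method 2 - Add two's complement:
Two's complement of 00100111101: invert → 11011000010, add 1 → 11011000011
  00110000111
+ 11011000011
-------------
 100001001010  (end carry out of the top bit = 1)
Discarding the end carry: 00001001010
Decimal check:
  00110000111 = 256 + 128 + 4 + 2 + 1 = 391
  00100111101 = 256 + 32 + 16 + 8 + 4 + 1 = 317
  391 - 317 = 74, and 00001001010 = 64 + 8 + 2 = 74 ✓



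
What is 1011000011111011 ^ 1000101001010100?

XOR: 1 when bits differ
  1011000011111011
^ 1000101001010100
------------------
  0011101010101111
Decimal: 45307 ^ 35412 = 15023



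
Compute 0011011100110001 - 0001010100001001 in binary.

Method 1 - Direct subtraction (column by column from the right: bit − bit − borrow-in; if negative, add 2 and borrow 1 from the next column):
borrow: 0000000000010000
        0011011100110001
-       0001010100001001
------------------------
        0010001000101000

Method 2 - Add two's complement:
Two's complement of 0001010100001001: invert → 1110101011110110, add 1 → 1110101011110111
  0011011100110001
+ 1110101011110111
------------------
 10010001000101000  (end carry out of the top bit = 1)
Discarding the end carry: 0010001000101000
Decimal check:
  0011011100110001 = 8192 + 4096 + 1024 + 512 + 256 + 32 + 16 + 1 = 14129
  0001010100001001 = 4096 + 1024 + 256 + 8 + 1 = 5385
  14129 - 5385 = 8744, and 0010001000101000 = 8192 + 512 + 32 + 8 = 8744 ✓



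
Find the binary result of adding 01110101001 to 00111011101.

Add column by column from the right: bit + bit + carry-in; write the sum mod 2, carry 1 when the sum is 2 or 3.
carry:  11111110010
        01110101001
+       00111011101
-------------------
       010110000110
(the carry out of the leftmost column, 0, becomes the leading bit)
Decimal check:
  01110101001 = 512 + 256 + 128 + 32 + 8 + 1 = 937
  00111011101 = 256 + 128 + 64 + 16 + 8 + 4 + 1 = 477
  937 + 477 = 1414, and 010110000110 = 1024 + 256 + 128 + 4 + 2 = 1414 ✓



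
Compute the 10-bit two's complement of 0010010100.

Original: 0010010100
Step 1 - Invert all bits: 1101101011
Step 2 - Add 1: 1101101100
Verification: 0010010100 + 1101101100 = 10000000000; discarding the end carry (carry out of the top bit) leaves the 10-bit value 0000000000, as required for x + (-x)



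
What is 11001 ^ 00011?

XOR: 1 when bits differ
  11001
^ 00011
-------
  11010
Decimal: 25 ^ 3 = 26



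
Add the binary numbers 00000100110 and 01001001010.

Add column by column from the right: bit + bit + carry-in; write the sum mod 2, carry 1 when the sum is 2 or 3.
carry:  00000011100
        00000100110
+       01001001010
-------------------
       001001110000
(the carry out of the leftmost column, 0, becomes the leading bit)
Decimal check:
  00000100110 = 32 + 4 + 2 = 38
  01001001010 = 512 + 64 + 8 + 2 = 586
  38 + 586 = 624, and 001001110000 = 512 + 64 + 32 + 16 = 624 ✓



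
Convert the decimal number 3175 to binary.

Using repeated division by 2:
3175 ÷ 2 = 1587 remainder 1
1587 ÷ 2 = 793 remainder 1
793 ÷ 2 = 396 remainder 1
396 ÷ 2 = 198 remainder 0
198 ÷ 2 = 99 remainder 0
99 ÷ 2 = 49 remainder 1
49 ÷ 2 = 24 remainder 1
24 ÷ 2 = 12 remainder 0
12 ÷ 2 = 6 remainder 0
6 ÷ 2 = 3 remainder 0
3 ÷ 2 = 1 remainder 1
1 ÷ 2 = 0 remainder 1
Reading remainders bottom to top: 110001100111



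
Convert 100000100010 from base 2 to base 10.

Sum of powers of 2 for each 1-bit:
2^1 + 2^5 + 2^11
= 2 + 32 + 2048
= 2082



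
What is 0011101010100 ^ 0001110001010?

XOR: 1 when bits differ
  0011101010100
^ 0001110001010
---------------
  0010011011110
Decimal: 1876 ^ 906 = 1246



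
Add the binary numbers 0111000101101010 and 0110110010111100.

Add column by column from the right: bit + bit + carry-in; write the sum mod 2, carry 1 when the sum is 2 or 3.
carry:  1100001111110000
        0111000101101010
+       0110110010111100
------------------------
       01101111000100110
(the carry out of the leftmost column, 0, becomes the leading bit)
Decimal check:
  0111000101101010 = 16384 + 8192 + 4096 + 256 + 64 + 32 + 8 + 2 = 29034
  0110110010111100 = 16384 + 8192 + 2048 + 1024 + 128 + 32 + 16 + 8 + 4 = 27836
  29034 + 27836 = 56870, and 01101111000100110 = 32768 + 16384 + 4096 + 2048 + 1024 + 512 + 32 + 4 + 2 = 56870 ✓



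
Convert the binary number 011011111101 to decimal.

Sum of powers of 2 for each 1-bit:
2^0 + 2^2 + 2^3 + 2^4 + 2^5 + 2^6 + 2^7 + 2^9 + 2^10
= 1 + 4 + 8 + 16 + 32 + 64 + 128 + 512 + 1024
= 1789



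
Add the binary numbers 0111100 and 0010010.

Add column by column from the right: bit + bit + carry-in; write the sum mod 2, carry 1 when the sum is 2 or 3.
carry:  1100000
        0111100
+       0010010
---------------
       01001110
(the carry out of the leftmost column, 0, becomes the leading bit)
Decimal check:
  0111100 = 32 + 16 + 8 + 4 = 60
  0010010 = 16 + 2 = 18
  60 + 18 = 78, and 01001110 = 64 + 8 + 4 + 2 = 78 ✓



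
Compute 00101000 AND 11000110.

AND: 1 only when both bits are 1
  00101000
& 11000110
----------
  00000000
Decimal: 40 & 198 = 0



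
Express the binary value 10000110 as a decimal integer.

Sum of powers of 2 for each 1-bit:
2^1 + 2^2 + 2^7
= 2 + 4 + 128
= 134



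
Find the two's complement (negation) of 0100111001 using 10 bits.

Original: 0100111001
Step 1 - Invert all bits: 1011000110
Step 2 - Add 1: 1011000111
Verification: 0100111001 + 1011000111 = 10000000000; discarding the end carry (carry out of the top bit) leaves the 10-bit value 0000000000, as required for x + (-x)



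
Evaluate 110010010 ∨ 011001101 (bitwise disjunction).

OR: 1 when either bit is 1
  110010010
| 011001101
-----------
  111011111
Decimal: 402 | 205 = 479



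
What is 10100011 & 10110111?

AND: 1 only when both bits are 1
  10100011
& 10110111
----------
  10100011
Decimal: 163 & 183 = 163



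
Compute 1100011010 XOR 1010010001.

XOR: 1 when bits differ
  1100011010
^ 1010010001
------------
  0110001011
Decimal: 794 ^ 657 = 395



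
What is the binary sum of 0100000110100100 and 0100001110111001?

Add column by column from the right: bit + bit + carry-in; write the sum mod 2, carry 1 when the sum is 2 or 3.
carry:  1000011101000000
        0100000110100100
+       0100001110111001
------------------------
       01000010101011101
(the carry out of the leftmost column, 0, becomes the leading bit)
Decimal check:
  0100000110100100 = 16384 + 256 + 128 + 32 + 4 = 16804
  0100001110111001 = 16384 + 512 + 256 + 128 + 32 + 16 + 8 + 1 = 17337
  16804 + 17337 = 34141, and 01000010101011101 = 32768 + 1024 + 256 + 64 + 16 + 8 + 4 + 1 = 34141 ✓



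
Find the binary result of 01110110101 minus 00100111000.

Method 1 - Direct subtraction (column by column from the right: bit − bit − borrow-in; if negative, add 2 and borrow 1 from the next column):
borrow: 00011110000
        01110110101
-       00100111000
-------------------
        01001111101

Method 2 - Add two's complement:
Two's complement of 00100111000: invert → 11011000111, add 1 → 11011001000
  01110110101
+ 11011001000
-------------
 101001111101  (end carry out of the top bit = 1)
Discarding the end carry: 01001111101
Decimal check:
  01110110101 = 512 + 256 + 128 + 32 + 16 + 4 + 1 = 949
  00100111000 = 256 + 32 + 16 + 8 = 312
  949 - 312 = 637, and 01001111101 = 512 + 64 + 32 + 16 + 8 + 4 + 1 = 637 ✓



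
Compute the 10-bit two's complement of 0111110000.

Original: 0111110000
Step 1 - Invert all bits: 1000001111
Step 2 - Add 1: 1000010000
Verification: 0111110000 + 1000010000 = 10000000000; discarding the end carry (carry out of the top bit) leaves the 10-bit value 0000000000, as required for x + (-x)



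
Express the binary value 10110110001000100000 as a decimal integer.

Sum of powers of 2 for each 1-bit:
2^5 + 2^9 + 2^13 + 2^14 + 2^16 + 2^17 + 2^19
= 32 + 512 + 8192 + 16384 + 65536 + 131072 + 524288
= 746016



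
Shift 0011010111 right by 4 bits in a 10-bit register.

Original: 0011010111 (decimal 215)
Shift right by 4 positions
Drop the 4 low bits; fill with zeros on the left
Result: 0000001101 (decimal 13)
Equivalent: 215 >> 4 = 215 ÷ 2^4 = 13



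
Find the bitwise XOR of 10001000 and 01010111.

XOR: 1 when bits differ
  10001000
^ 01010111
----------
  11011111
Decimal: 136 ^ 87 = 223



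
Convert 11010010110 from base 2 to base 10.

Sum of powers of 2 for each 1-bit:
2^1 + 2^2 + 2^4 + 2^7 + 2^9 + 2^10
= 2 + 4 + 16 + 128 + 512 + 1024
= 1686



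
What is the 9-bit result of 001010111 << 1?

Original: 001010111 (decimal 87)
Shift left by 1 position
Append 1 zero on the right
Result: 010101110 (decimal 174)
Equivalent: 87 << 1 = 87 × 2^1 = 174



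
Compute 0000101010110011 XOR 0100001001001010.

XOR: 1 when bits differ
  0000101010110011
^ 0100001001001010
------------------
  0100100011111001
Decimal: 2739 ^ 16970 = 18681



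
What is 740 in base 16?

Using repeated division by 16 (digits 10–15 are A–F):
740 ÷ 16 = 46 remainder 4
46 ÷ 16 = 2 remainder 14 (E)
2 ÷ 16 = 0 remainder 2
Reading remainders bottom to top: 2E4



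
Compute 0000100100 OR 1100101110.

OR: 1 when either bit is 1
  0000100100
| 1100101110
------------
  1100101110
Decimal: 36 | 814 = 814



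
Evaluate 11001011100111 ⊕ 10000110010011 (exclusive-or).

XOR: 1 when bits differ
  11001011100111
^ 10000110010011
----------------
  01001101110100
Decimal: 13031 ^ 8595 = 4980



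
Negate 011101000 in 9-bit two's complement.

Original: 011101000
Step 1 - Invert all bits: 100010111
Step 2 - Add 1: 100011000
Verification: 011101000 + 100011000 = 1000000000; discarding the end carry (carry out of the top bit) leaves the 9-bit value 000000000, as required for x + (-x)



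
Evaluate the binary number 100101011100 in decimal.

Sum of powers of 2 for each 1-bit:
2^2 + 2^3 + 2^4 + 2^6 + 2^8 + 2^11
= 4 + 8 + 16 + 64 + 256 + 2048
= 2396



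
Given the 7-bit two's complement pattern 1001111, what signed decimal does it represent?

Binary: 1001111
Sign bit: 1 (negative)
Invert: 0110000
Add 1:  0110001
Magnitude: 0110001 = 32 + 16 + 1 = 49
Value: -49



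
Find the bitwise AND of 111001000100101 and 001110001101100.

AND: 1 only when both bits are 1
  111001000100101
& 001110001101100
-----------------
  001000000100100
Decimal: 29221 & 7276 = 4132



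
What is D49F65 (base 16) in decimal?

Expand by place value (powers of 16):
Digit values: D = 13, F = 15
D49F65 = 13 × 16^5 + 4 × 16^4 + 9 × 16^3 + 15 × 16^2 + 6 × 16^1 + 5 × 16^0
= 13 × 1048576 + 4 × 65536 + 9 × 4096 + 15 × 256 + 6 × 16 + 5 × 1
= 13631488 + 262144 + 36864 + 3840 + 96 + 5
= 13934437



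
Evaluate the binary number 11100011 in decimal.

Sum of powers of 2 for each 1-bit:
2^0 + 2^1 + 2^5 + 2^6 + 2^7
= 1 + 2 + 32 + 64 + 128
= 227



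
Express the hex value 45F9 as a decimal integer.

Expand by place value (powers of 16):
Digit values: F = 15
45F9 = 4 × 16^3 + 5 × 16^2 + 15 × 16^1 + 9 × 16^0
= 4 × 4096 + 5 × 256 + 15 × 16 + 9 × 1
= 16384 + 1280 + 240 + 9
= 17913



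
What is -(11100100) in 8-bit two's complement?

Original (sign bit 1, negative): 11100100
Step 1 - Invert all bits: 00011011
Step 2 - Add 1: 00011100
Verification: 11100100 + 00011100 = 100000000; discarding the end carry (carry out of the top bit) leaves the 8-bit value 00000000, as required for x + (-x)



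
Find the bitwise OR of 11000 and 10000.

OR: 1 when either bit is 1
  11000
| 10000
-------
  11000
Decimal: 24 | 16 = 24



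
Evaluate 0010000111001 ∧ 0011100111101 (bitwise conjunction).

AND: 1 only when both bits are 1
  0010000111001
& 0011100111101
---------------
  0010000111001
Decimal: 1081 & 1853 = 1081



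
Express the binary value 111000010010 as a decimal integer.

Sum of powers of 2 for each 1-bit:
2^1 + 2^4 + 2^9 + 2^10 + 2^11
= 2 + 16 + 512 + 1024 + 2048
= 3602



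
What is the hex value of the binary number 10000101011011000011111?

Group into 4-bit nibbles from right:
  0100 = 4
  0010 = 2
  1011 = B
  0110 = 6
  0001 = 1
  1111 = F
Result: 42B61F



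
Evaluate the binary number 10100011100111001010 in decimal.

Sum of powers of 2 for each 1-bit:
2^1 + 2^3 + 2^6 + 2^7 + 2^8 + 2^11 + 2^12 + 2^13 + 2^17 + 2^19
= 2 + 8 + 64 + 128 + 256 + 2048 + 4096 + 8192 + 131072 + 524288
= 670154



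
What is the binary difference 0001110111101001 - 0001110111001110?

Method 1 - Direct subtraction (column by column from the right: bit − bit − borrow-in; if negative, add 2 and borrow 1 from the next column):
borrow: 0000000000111100
        0001110111101001
-       0001110111001110
------------------------
        0000000000011011

Method 2 - Add two's complement:
Two's complement of 0001110111001110: invert → 1110001000110001, add 1 → 1110001000110010
  0001110111101001
+ 1110001000110010
------------------
 10000000000011011  (end carry out of the top bit = 1)
Discarding the end carry: 0000000000011011
Decimal check:
  0001110111101001 = 4096 + 2048 + 1024 + 256 + 128 + 64 + 32 + 8 + 1 = 7657
  0001110111001110 = 4096 + 2048 + 1024 + 256 + 128 + 64 + 8 + 4 + 2 = 7630
  7657 - 7630 = 27, and 0000000000011011 = 16 + 8 + 2 + 1 = 27 ✓



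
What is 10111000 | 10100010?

OR: 1 when either bit is 1
  10111000
| 10100010
----------
  10111010
Decimal: 184 | 162 = 186



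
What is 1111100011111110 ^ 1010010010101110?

XOR: 1 when bits differ
  1111100011111110
^ 1010010010101110
------------------
  0101110001010000
Decimal: 63742 ^ 42158 = 23632



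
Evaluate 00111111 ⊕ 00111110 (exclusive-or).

XOR: 1 when bits differ
  00111111
^ 00111110
----------
  00000001
Decimal: 63 ^ 62 = 1



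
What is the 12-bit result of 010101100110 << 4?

Original: 010101100110 (decimal 1382)
Shift left by 4 positions
Append 4 zeros on the right and drop the 4 high bits that overflow the 12-bit width
Result: 011001100000 (decimal 1632)
Equivalent: 1382 << 4 = 1382 × 2^4 = 22112, truncated to 12 bits = 1632



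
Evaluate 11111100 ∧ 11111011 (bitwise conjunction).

AND: 1 only when both bits are 1
  11111100
& 11111011
----------
  11111000
Decimal: 252 & 251 = 248



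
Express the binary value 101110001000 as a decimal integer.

Sum of powers of 2 for each 1-bit:
2^3 + 2^7 + 2^8 + 2^9 + 2^11
= 8 + 128 + 256 + 512 + 2048
= 2952



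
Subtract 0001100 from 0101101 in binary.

Method 1 - Direct subtraction (column by column from the right: bit − bit − borrow-in; if negative, add 2 and borrow 1 from the next column):
borrow: 0000000
        0101101
-       0001100
---------------
        0100001

Method 2 - Add two's complement:
Two's complement of 0001100: invert → 1110011, add 1 → 1110100
  0101101
+ 1110100
---------
 10100001  (end carry out of the top bit = 1)
Discarding the end carry: 0100001
Decimal check:
  0101101 = 32 + 8 + 4 + 1 = 45
  0001100 = 8 + 4 = 12
  45 - 12 = 33, and 0100001 = 32 + 1 = 33 ✓



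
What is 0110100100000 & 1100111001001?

AND: 1 only when both bits are 1
  0110100100000
& 1100111001001
---------------
  0100100000000
Decimal: 3360 & 6601 = 2304



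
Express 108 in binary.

Using repeated division by 2:
108 ÷ 2 = 54 remainder 0
54 ÷ 2 = 27 remainder 0
27 ÷ 2 = 13 remainder 1
13 ÷ 2 = 6 remainder 1
6 ÷ 2 = 3 remainder 0
3 ÷ 2 = 1 remainder 1
1 ÷ 2 = 0 remainder 1
Reading remainders bottom to top: 1101100



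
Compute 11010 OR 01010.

OR: 1 when either bit is 1
  11010
| 01010
-------
  11010
Decimal: 26 | 10 = 26



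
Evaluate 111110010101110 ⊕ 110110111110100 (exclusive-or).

XOR: 1 when bits differ
  111110010101110
^ 110110111110100
-----------------
  001000101011010
Decimal: 31918 ^ 28148 = 4442



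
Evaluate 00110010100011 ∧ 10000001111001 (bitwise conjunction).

AND: 1 only when both bits are 1
  00110010100011
& 10000001111001
----------------
  00000000100001
Decimal: 3235 & 8313 = 33



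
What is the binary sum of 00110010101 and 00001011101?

Add column by column from the right: bit + bit + carry-in; write the sum mod 2, carry 1 when the sum is 2 or 3.
carry:  00000111010
        00110010101
+       00001011101
-------------------
       000111110010
(the carry out of the leftmost column, 0, becomes the leading bit)
Decimal check:
  00110010101 = 256 + 128 + 16 + 4 + 1 = 405
  00001011101 = 64 + 16 + 8 + 4 + 1 = 93
  405 + 93 = 498, and 000111110010 = 256 + 128 + 64 + 32 + 16 + 2 = 498 ✓



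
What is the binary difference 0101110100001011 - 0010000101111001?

Method 1 - Direct subtraction (column by column from the right: bit − bit − borrow-in; if negative, add 2 and borrow 1 from the next column):
borrow: 0100011111100000
        0101110100001011
-       0010000101111001
------------------------
        0011101110010010

Method 2 - Add two's complement:
Two's complement of 0010000101111001: invert → 1101111010000110, add 1 → 1101111010000111
  0101110100001011
+ 1101111010000111
------------------
 10011101110010010  (end carry out of the top bit = 1)
Discarding the end carry: 0011101110010010
Decimal check:
  0101110100001011 = 16384 + 4096 + 2048 + 1024 + 256 + 8 + 2 + 1 = 23819
  0010000101111001 = 8192 + 256 + 64 + 32 + 16 + 8 + 1 = 8569
  23819 - 8569 = 15250, and 0011101110010010 = 8192 + 4096 + 2048 + 512 + 256 + 128 + 16 + 2 = 15250 ✓



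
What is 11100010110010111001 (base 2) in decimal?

Sum of powers of 2 for each 1-bit:
2^0 + 2^3 + 2^4 + 2^5 + 2^7 + 2^10 + 2^11 + 2^13 + 2^17 + 2^18 + 2^19
= 1 + 8 + 16 + 32 + 128 + 1024 + 2048 + 8192 + 131072 + 262144 + 524288
= 928953



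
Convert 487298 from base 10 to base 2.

Using repeated division by 2:
487298 ÷ 2 = 243649 remainder 0
243649 ÷ 2 = 121824 remainder 1
121824 ÷ 2 = 60912 remainder 0
60912 ÷ 2 = 30456 remainder 0
30456 ÷ 2 = 15228 remainder 0
15228 ÷ 2 = 7614 remainder 0
7614 ÷ 2 = 3807 remainder 0
3807 ÷ 2 = 1903 remainder 1
1903 ÷ 2 = 951 remainder 1
951 ÷ 2 = 475 remainder 1
475 ÷ 2 = 237 remainder 1
237 ÷ 2 = 118 remainder 1
118 ÷ 2 = 59 remainder 0
59 ÷ 2 = 29 remainder 1
29 ÷ 2 = 14 remainder 1
14 ÷ 2 = 7 remainder 0
7 ÷ 2 = 3 remainder 1
3 ÷ 2 = 1 remainder 1
1 ÷ 2 = 0 remainder 1
Reading remainders bottom to top: 1110110111110000010



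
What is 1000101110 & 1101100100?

AND: 1 only when both bits are 1
  1000101110
& 1101100100
------------
  1000100100
Decimal: 558 & 868 = 548



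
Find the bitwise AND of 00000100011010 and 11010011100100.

AND: 1 only when both bits are 1
  00000100011010
& 11010011100100
----------------
  00000000000000
Decimal: 282 & 13540 = 0



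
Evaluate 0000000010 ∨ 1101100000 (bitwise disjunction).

OR: 1 when either bit is 1
  0000000010
| 1101100000
------------
  1101100010
Decimal: 2 | 864 = 866



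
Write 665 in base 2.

Using repeated division by 2:
665 ÷ 2 = 332 remainder 1
332 ÷ 2 = 166 remainder 0
166 ÷ 2 = 83 remainder 0
83 ÷ 2 = 41 remainder 1
41 ÷ 2 = 20 remainder 1
20 ÷ 2 = 10 remainder 0
10 ÷ 2 = 5 remainder 0
5 ÷ 2 = 2 remainder 1
2 ÷ 2 = 1 remainder 0
1 ÷ 2 = 0 remainder 1
Reading remainders bottom to top: 1010011001



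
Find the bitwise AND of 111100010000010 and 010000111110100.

AND: 1 only when both bits are 1
  111100010000010
& 010000111110100
-----------------
  010000010000000
Decimal: 30850 & 8692 = 8320



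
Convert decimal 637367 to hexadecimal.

Using repeated division by 16 (digits 10–15 are A–F):
637367 ÷ 16 = 39835 remainder 7
39835 ÷ 16 = 2489 remainder 11 (B)
2489 ÷ 16 = 155 remainder 9
155 ÷ 16 = 9 remainder 11 (B)
9 ÷ 16 = 0 remainder 9
Reading remainders bottom to top: 9B9B7



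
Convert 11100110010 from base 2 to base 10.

Sum of powers of 2 for each 1-bit:
2^1 + 2^4 + 2^5 + 2^8 + 2^9 + 2^10
= 2 + 16 + 32 + 256 + 512 + 1024
= 1842



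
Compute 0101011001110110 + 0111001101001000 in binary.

Add column by column from the right: bit + bit + carry-in; write the sum mod 2, carry 1 when the sum is 2 or 3.
carry:  1110110010000000
        0101011001110110
+       0111001101001000
------------------------
       01100100110111110
(the carry out of the leftmost column, 0, becomes the leading bit)
Decimal check:
  0101011001110110 = 16384 + 4096 + 1024 + 512 + 64 + 32 + 16 + 4 + 2 = 22134
  0111001101001000 = 16384 + 8192 + 4096 + 512 + 256 + 64 + 8 = 29512
  22134 + 29512 = 51646, and 01100100110111110 = 32768 + 16384 + 2048 + 256 + 128 + 32 + 16 + 8 + 4 + 2 = 51646 ✓



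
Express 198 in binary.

Using repeated division by 2:
198 ÷ 2 = 99 remainder 0
99 ÷ 2 = 49 remainder 1
49 ÷ 2 = 24 remainder 1
24 ÷ 2 = 12 remainder 0
12 ÷ 2 = 6 remainder 0
6 ÷ 2 = 3 remainder 0
3 ÷ 2 = 1 remainder 1
1 ÷ 2 = 0 remainder 1
Reading remainders bottom to top: 11000110



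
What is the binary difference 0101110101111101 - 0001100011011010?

Method 1 - Direct subtraction (column by column from the right: bit − bit − borrow-in; if negative, add 2 and borrow 1 from the next column):
borrow: 0000000100000100
        0101110101111101
-       0001100011011010
------------------------
        0100010010100011

Method 2 - Add two's complement:
Two's complement of 0001100011011010: invert → 1110011100100101, add 1 → 1110011100100110
  0101110101111101
+ 1110011100100110
------------------
 10100010010100011  (end carry out of the top bit = 1)
Discarding the end carry: 0100010010100011
Decimal check:
  0101110101111101 = 16384 + 4096 + 2048 + 1024 + 256 + 64 + 32 + 16 + 8 + 4 + 1 = 23933
  0001100011011010 = 4096 + 2048 + 128 + 64 + 16 + 8 + 2 = 6362
  23933 - 6362 = 17571, and 0100010010100011 = 16384 + 1024 + 128 + 32 + 2 + 1 = 17571 ✓



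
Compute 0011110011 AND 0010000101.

AND: 1 only when both bits are 1
  0011110011
& 0010000101
------------
  0010000001
Decimal: 243 & 133 = 129



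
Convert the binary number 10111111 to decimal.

Sum of powers of 2 for each 1-bit:
2^0 + 2^1 + 2^2 + 2^3 + 2^4 + 2^5 + 2^7
= 1 + 2 + 4 + 8 + 16 + 32 + 128
= 191



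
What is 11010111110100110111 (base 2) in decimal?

Sum of powers of 2 for each 1-bit:
2^0 + 2^1 + 2^2 + 2^4 + 2^5 + 2^8 + 2^10 + 2^11 + 2^12 + 2^13 + 2^14 + 2^16 + 2^18 + 2^19
= 1 + 2 + 4 + 16 + 32 + 256 + 1024 + 2048 + 4096 + 8192 + 16384 + 65536 + 262144 + 524288
= 884023



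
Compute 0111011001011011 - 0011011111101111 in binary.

Method 1 - Direct subtraction (column by column from the right: bit − bit − borrow-in; if negative, add 2 and borrow 1 from the next column):
borrow: 0111111111011000
        0111011001011011
-       0011011111101111
------------------------
        0011111001101100

Method 2 - Add two's complement:
Two's complement of 0011011111101111: invert → 1100100000010000, add 1 → 1100100000010001
  0111011001011011
+ 1100100000010001
------------------
 10011111001101100  (end carry out of the top bit = 1)
Discarding the end carry: 0011111001101100
Decimal check:
  0111011001011011 = 16384 + 8192 + 4096 + 1024 + 512 + 64 + 16 + 8 + 2 + 1 = 30299
  0011011111101111 = 8192 + 4096 + 1024 + 512 + 256 + 128 + 64 + 32 + 8 + 4 + 2 + 1 = 14319
  30299 - 14319 = 15980, and 0011111001101100 = 8192 + 4096 + 2048 + 1024 + 512 + 64 + 32 + 8 + 4 = 15980 ✓



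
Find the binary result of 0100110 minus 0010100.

Method 1 - Direct subtraction (column by column from the right: bit − bit − borrow-in; if negative, add 2 and borrow 1 from the next column):
borrow: 0100000
        0100110
-       0010100
---------------
        0010010

Method 2 - Add two's complement:
Two's complement of 0010100: invert → 1101011, add 1 → 1101100
  0100110
+ 1101100
---------
 10010010  (end carry out of the top bit = 1)
Discarding the end carry: 0010010
Decimal check:
  0100110 = 32 + 4 + 2 = 38
  0010100 = 16 + 4 = 20
  38 - 20 = 18, and 0010010 = 16 + 2 = 18 ✓



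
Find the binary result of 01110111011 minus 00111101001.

Method 1 - Direct subtraction (column by column from the right: bit − bit − borrow-in; if negative, add 2 and borrow 1 from the next column):
borrow: 01110000000
        01110111011
-       00111101001
-------------------
        00111010010

Method 2 - Add two's complement:
Two's complement of 00111101001: invert → 11000010110, add 1 → 11000010111
  01110111011
+ 11000010111
-------------
 100111010010  (end carry out of the top bit = 1)
Discarding the end carry: 00111010010
Decimal check:
  01110111011 = 512 + 256 + 128 + 32 + 16 + 8 + 2 + 1 = 955
  00111101001 = 256 + 128 + 64 + 32 + 8 + 1 = 489
  955 - 489 = 466, and 00111010010 = 256 + 128 + 64 + 16 + 2 = 466 ✓



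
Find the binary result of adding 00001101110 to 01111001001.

Add column by column from the right: bit + bit + carry-in; write the sum mod 2, carry 1 when the sum is 2 or 3.
carry:  11110010000
        00001101110
+       01111001001
-------------------
       010000110111
(the carry out of the leftmost column, 0, becomes the leading bit)
Decimal check:
  00001101110 = 64 + 32 + 8 + 4 + 2 = 110
  01111001001 = 512 + 256 + 128 + 64 + 8 + 1 = 969
  110 + 969 = 1079, and 010000110111 = 1024 + 32 + 16 + 4 + 2 + 1 = 1079 ✓



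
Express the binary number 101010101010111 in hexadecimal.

Group into 4-bit nibbles from right:
  0101 = 5
  0101 = 5
  0101 = 5
  0111 = 7
Result: 5557



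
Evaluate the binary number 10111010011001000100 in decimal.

Sum of powers of 2 for each 1-bit:
2^2 + 2^6 + 2^9 + 2^10 + 2^13 + 2^15 + 2^16 + 2^17 + 2^19
= 4 + 64 + 512 + 1024 + 8192 + 32768 + 65536 + 131072 + 524288
= 763460



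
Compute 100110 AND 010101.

AND: 1 only when both bits are 1
  100110
& 010101
--------
  000100
Decimal: 38 & 21 = 4



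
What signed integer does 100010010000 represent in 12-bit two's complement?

Binary: 100010010000
Sign bit: 1 (negative)
Invert: 011101101111
Add 1:  011101110000
Magnitude: 011101110000 = 1024 + 512 + 256 + 64 + 32 + 16 = 1904
Value: -1904



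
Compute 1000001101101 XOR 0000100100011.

XOR: 1 when bits differ
  1000001101101
^ 0000100100011
---------------
  1000101001110
Decimal: 4205 ^ 291 = 4430



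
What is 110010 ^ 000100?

XOR: 1 when bits differ
  110010
^ 000100
--------
  110110
Decimal: 50 ^ 4 = 54



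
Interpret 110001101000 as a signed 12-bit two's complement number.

Binary: 110001101000
Sign bit: 1 (negative)
Invert: 001110010111
Add 1:  001110011000
Magnitude: 001110011000 = 512 + 256 + 128 + 16 + 8 = 920
Value: -920



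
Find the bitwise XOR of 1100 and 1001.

XOR: 1 when bits differ
  1100
^ 1001
------
  0101
Decimal: 12 ^ 9 = 5



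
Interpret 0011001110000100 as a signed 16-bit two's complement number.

Binary: 0011001110000100
Sign bit: 0 (non-negative)
Read directly as an unsigned value:
0011001110000100 = 8192 + 4096 + 512 + 256 + 128 + 4 = 13188
Value: 13188



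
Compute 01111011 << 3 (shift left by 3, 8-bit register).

Original: 01111011 (decimal 123)
Shift left by 3 positions
Append 3 zeros on the right and drop the 3 high bits that overflow the 8-bit width
Result: 11011000 (decimal 216)
Equivalent: 123 << 3 = 123 × 2^3 = 984, truncated to 8 bits = 216



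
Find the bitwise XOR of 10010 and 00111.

XOR: 1 when bits differ
  10010
^ 00111
-------
  10101
Decimal: 18 ^ 7 = 21



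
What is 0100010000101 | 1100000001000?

OR: 1 when either bit is 1
  0100010000101
| 1100000001000
---------------
  1100010001101
Decimal: 2181 | 6152 = 6285



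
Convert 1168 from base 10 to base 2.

Using repeated division by 2:
1168 ÷ 2 = 584 remainder 0
584 ÷ 2 = 292 remainder 0
292 ÷ 2 = 146 remainder 0
146 ÷ 2 = 73 remainder 0
73 ÷ 2 = 36 remainder 1
36 ÷ 2 = 18 remainder 0
18 ÷ 2 = 9 remainder 0
9 ÷ 2 = 4 remainder 1
4 ÷ 2 = 2 remainder 0
2 ÷ 2 = 1 remainder 0
1 ÷ 2 = 0 remainder 1
Reading remainders bottom to top: 10010010000



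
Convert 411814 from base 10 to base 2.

Using repeated division by 2:
411814 ÷ 2 = 205907 remainder 0
205907 ÷ 2 = 102953 remainder 1
102953 ÷ 2 = 51476 remainder 1
51476 ÷ 2 = 25738 remainder 0
25738 ÷ 2 = 12869 remainder 0
12869 ÷ 2 = 6434 remainder 1
6434 ÷ 2 = 3217 remainder 0
3217 ÷ 2 = 1608 remainder 1
1608 ÷ 2 = 804 remainder 0
804 ÷ 2 = 402 remainder 0
402 ÷ 2 = 201 remainder 0
201 ÷ 2 = 100 remainder 1
100 ÷ 2 = 50 remainder 0
50 ÷ 2 = 25 remainder 0
25 ÷ 2 = 12 remainder 1
12 ÷ 2 = 6 remainder 0
6 ÷ 2 = 3 remainder 0
3 ÷ 2 = 1 remainder 1
1 ÷ 2 = 0 remainder 1
Reading remainders bottom to top: 1100100100010100110



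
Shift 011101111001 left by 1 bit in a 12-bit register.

Original: 011101111001 (decimal 1913)
Shift left by 1 position
Append 1 zero on the right
Result: 111011110010 (decimal 3826)
Equivalent: 1913 << 1 = 1913 × 2^1 = 3826



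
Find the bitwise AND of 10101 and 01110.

AND: 1 only when both bits are 1
  10101
& 01110
-------
  00100
Decimal: 21 & 14 = 4



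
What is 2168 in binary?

Using repeated division by 2:
2168 ÷ 2 = 1084 remainder 0
1084 ÷ 2 = 542 remainder 0
542 ÷ 2 = 271 remainder 0
271 ÷ 2 = 135 remainder 1
135 ÷ 2 = 67 remainder 1
67 ÷ 2 = 33 remainder 1
33 ÷ 2 = 16 remainder 1
16 ÷ 2 = 8 remainder 0
8 ÷ 2 = 4 remainder 0
4 ÷ 2 = 2 remainder 0
2 ÷ 2 = 1 remainder 0
1 ÷ 2 = 0 remainder 1
Reading remainders bottom to top: 100001111000



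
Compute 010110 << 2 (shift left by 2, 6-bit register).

Original: 010110 (decimal 22)
Shift left by 2 positions
Append 2 zeros on the right and drop the 2 high bits that overflow the 6-bit width
Result: 011000 (decimal 24)
Equivalent: 22 << 2 = 22 × 2^2 = 88, truncated to 6 bits = 24



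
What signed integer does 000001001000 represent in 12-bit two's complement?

Binary: 000001001000
Sign bit: 0 (non-negative)
Read directly as an unsigned value:
000001001000 = 64 + 8 = 72
Value: 72



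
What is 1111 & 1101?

AND: 1 only when both bits are 1
  1111
& 1101
------
  1101
Decimal: 15 & 13 = 13



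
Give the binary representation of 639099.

Using repeated division by 2:
639099 ÷ 2 = 319549 remainder 1
319549 ÷ 2 = 159774 remainder 1
159774 ÷ 2 = 79887 remainder 0
79887 ÷ 2 = 39943 remainder 1
39943 ÷ 2 = 19971 remainder 1
19971 ÷ 2 = 9985 remainder 1
9985 ÷ 2 = 4992 remainder 1
4992 ÷ 2 = 2496 remainder 0
2496 ÷ 2 = 1248 remainder 0
1248 ÷ 2 = 624 remainder 0
624 ÷ 2 = 312 remainder 0
312 ÷ 2 = 156 remainder 0
156 ÷ 2 = 78 remainder 0
78 ÷ 2 = 39 remainder 0
39 ÷ 2 = 19 remainder 1
19 ÷ 2 = 9 remainder 1
9 ÷ 2 = 4 remainder 1
4 ÷ 2 = 2 remainder 0
2 ÷ 2 = 1 remainder 0
1 ÷ 2 = 0 remainder 1
Reading remainders bottom to top: 10011100000001111011



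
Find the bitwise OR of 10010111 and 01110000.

OR: 1 when either bit is 1
  10010111
| 01110000
----------
  11110111
Decimal: 151 | 112 = 247



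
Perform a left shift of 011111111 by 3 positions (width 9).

Original: 011111111 (decimal 255)
Shift left by 3 positions
Append 3 zeros on the right and drop the 3 high bits that overflow the 9-bit width
Result: 111111000 (decimal 504)
Equivalent: 255 << 3 = 255 × 2^3 = 2040, truncated to 9 bits = 504



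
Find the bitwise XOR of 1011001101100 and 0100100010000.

XOR: 1 when bits differ
  1011001101100
^ 0100100010000
---------------
  1111101111100
Decimal: 5740 ^ 2320 = 8060



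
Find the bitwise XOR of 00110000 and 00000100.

XOR: 1 when bits differ
  00110000
^ 00000100
----------
  00110100
Decimal: 48 ^ 4 = 52



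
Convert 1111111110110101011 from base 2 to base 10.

Sum of powers of 2 for each 1-bit:
2^0 + 2^1 + 2^3 + 2^5 + 2^7 + 2^8 + 2^10 + 2^11 + 2^12 + 2^13 + 2^14 + 2^15 + 2^16 + 2^17 + 2^18
= 1 + 2 + 8 + 32 + 128 + 256 + 1024 + 2048 + 4096 + 8192 + 16384 + 32768 + 65536 + 131072 + 262144
= 523691



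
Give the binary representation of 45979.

Using repeated division by 2:
45979 ÷ 2 = 22989 remainder 1
22989 ÷ 2 = 11494 remainder 1
11494 ÷ 2 = 5747 remainder 0
5747 ÷ 2 = 2873 remainder 1
2873 ÷ 2 = 1436 remainder 1
1436 ÷ 2 = 718 remainder 0
718 ÷ 2 = 359 remainder 0
359 ÷ 2 = 179 remainder 1
179 ÷ 2 = 89 remainder 1
89 ÷ 2 = 44 remainder 1
44 ÷ 2 = 22 remainder 0
22 ÷ 2 = 11 remainder 0
11 ÷ 2 = 5 remainder 1
5 ÷ 2 = 2 remainder 1
2 ÷ 2 = 1 remainder 0
1 ÷ 2 = 0 remainder 1
Reading remainders bottom to top: 1011001110011011



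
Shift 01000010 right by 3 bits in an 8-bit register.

Original: 01000010 (decimal 66)
Shift right by 3 positions
Drop the 3 low bits; fill with zeros on the left
Result: 00001000 (decimal 8)
Equivalent: 66 >> 3 = 66 ÷ 2^3 = 8



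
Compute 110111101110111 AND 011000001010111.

AND: 1 only when both bits are 1
  110111101110111
& 011000001010111
-----------------
  010000001010111
Decimal: 28535 & 12375 = 8279



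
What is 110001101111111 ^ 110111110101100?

XOR: 1 when bits differ
  110001101111111
^ 110111110101100
-----------------
  000110011010011
Decimal: 25471 ^ 28588 = 3283



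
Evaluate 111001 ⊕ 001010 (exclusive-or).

XOR: 1 when bits differ
  111001
^ 001010
--------
  110011
Decimal: 57 ^ 10 = 51



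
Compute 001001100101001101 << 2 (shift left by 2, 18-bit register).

Original: 001001100101001101 (decimal 39245)
Shift left by 2 positions
Append 2 zeros on the right
Result: 100110010100110100 (decimal 156980)
Equivalent: 39245 << 2 = 39245 × 2^2 = 156980



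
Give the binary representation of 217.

Using repeated division by 2:
217 ÷ 2 = 108 remainder 1
108 ÷ 2 = 54 remainder 0
54 ÷ 2 = 27 remainder 0
27 ÷ 2 = 13 remainder 1
13 ÷ 2 = 6 remainder 1
6 ÷ 2 = 3 remainder 0
3 ÷ 2 = 1 remainder 1
1 ÷ 2 = 0 remainder 1
Reading remainders bottom to top: 11011001



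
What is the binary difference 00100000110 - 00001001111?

Method 1 - Direct subtraction (column by column from the right: bit − bit − borrow-in; if negative, add 2 and borrow 1 from the next column):
borrow: 00111111110
        00100000110
-       00001001111
-------------------
        00010110111

Method 2 - Add two's complement:
Two's complement of 00001001111: invert → 11110110000, add 1 → 11110110001
  00100000110
+ 11110110001
-------------
 100010110111  (end carry out of the top bit = 1)
Discarding the end carry: 00010110111
Decimal check:
  00100000110 = 256 + 4 + 2 = 262
  00001001111 = 64 + 8 + 4 + 2 + 1 = 79
  262 - 79 = 183, and 00010110111 = 128 + 32 + 16 + 4 + 2 + 1 = 183 ✓



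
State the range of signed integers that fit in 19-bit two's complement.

For 19-bit two's complement:
Minimum: -2^18 = -262144
Maximum: 2^18 - 1 = 262143



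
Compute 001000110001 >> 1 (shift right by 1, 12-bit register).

Original: 001000110001 (decimal 561)
Shift right by 1 position
Drop the 1 low bit; fill with zero on the left
Result: 000100011000 (decimal 280)
Equivalent: 561 >> 1 = 561 ÷ 2^1 = 280



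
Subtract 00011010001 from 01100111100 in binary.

Method 1 - Direct subtraction (column by column from the right: bit − bit − borrow-in; if negative, add 2 and borrow 1 from the next column):
borrow: 00110000110
        01100111100
-       00011010001
-------------------
        01001101011

Method 2 - Add two's complement:
Two's complement of 00011010001: invert → 11100101110, add 1 → 11100101111
  01100111100
+ 11100101111
-------------
 101001101011  (end carry out of the top bit = 1)
Discarding the end carry: 01001101011
Decimal check:
  01100111100 = 512 + 256 + 32 + 16 + 8 + 4 = 828
  00011010001 = 128 + 64 + 16 + 1 = 209
  828 - 209 = 619, and 01001101011 = 512 + 64 + 32 + 8 + 2 + 1 = 619 ✓



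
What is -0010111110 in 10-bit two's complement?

Original: 0010111110
Step 1 - Invert all bits: 1101000001
Step 2 - Add 1: 1101000010
Verification: 0010111110 + 1101000010 = 10000000000; discarding the end carry (carry out of the top bit) leaves the 10-bit value 0000000000, as required for x + (-x)

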